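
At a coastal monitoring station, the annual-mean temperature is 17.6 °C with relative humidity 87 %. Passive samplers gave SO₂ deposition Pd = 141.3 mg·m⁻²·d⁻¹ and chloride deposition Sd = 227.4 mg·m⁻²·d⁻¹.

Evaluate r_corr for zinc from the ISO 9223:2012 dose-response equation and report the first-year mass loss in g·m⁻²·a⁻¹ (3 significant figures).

zinc: temperature factor f = -0.071·(7.6) = -0.5396
  sulphur-dioxide contribution → 3.634 μm/a
  chloride contribution → 3.454 μm/a
  total first-year rate 7.088 μm/a
Convert to mass loss: 7.088 μm/a × 7.14 g/cm³ = 50.61 g·m⁻²·a⁻¹

r_corr = 50.6 g·m⁻²·a⁻¹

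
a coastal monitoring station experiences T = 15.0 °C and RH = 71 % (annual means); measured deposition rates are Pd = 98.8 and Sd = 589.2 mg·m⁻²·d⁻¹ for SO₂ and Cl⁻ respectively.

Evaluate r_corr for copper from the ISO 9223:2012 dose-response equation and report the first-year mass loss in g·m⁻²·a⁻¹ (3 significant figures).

copper: T>10 °C ⇒ hinge -0.080·(15.0−10) = -0.4000
  Pd branch = 0.0053·Pd^0.26·e^(0.059·RH+f) = 0.7735 μm/a
  Cl⁻ term: 0.01025·589.2^0.27·exp(0.036·71+0.049·15.0) = 1.542
  r_corr = 0.7735 + 1.542 = 2.315 μm/a
Convert to mass loss: 2.315 μm/a × 8.96 g/cm³ = 20.74 g·m⁻²·a⁻¹

r_corr = 20.7 g·m⁻²·a⁻¹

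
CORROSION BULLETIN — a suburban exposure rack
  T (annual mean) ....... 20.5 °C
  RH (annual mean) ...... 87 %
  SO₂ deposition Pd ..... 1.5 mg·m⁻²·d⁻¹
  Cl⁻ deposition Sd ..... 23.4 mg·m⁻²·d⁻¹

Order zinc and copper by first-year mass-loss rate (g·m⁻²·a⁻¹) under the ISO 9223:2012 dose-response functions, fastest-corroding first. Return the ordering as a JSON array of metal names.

["copper", "zinc"]

zinc: T>10 °C ⇒ hinge -0.071·(20.5−10) = -0.7455
  SO₂ term: 0.0129·1.5^0.44·exp(0.046·87-0.7455) = 0.4003
  Cl⁻ term: 0.0175·23.4^0.57·exp(0.008·87+0.085·20.5) = 1.209
  r_corr = 0.4003 + 1.209 = 1.61 μm/a
  mass loss = 1.61 μm/a × 7.14 g/cm³ = 11.49 g·m⁻²·a⁻¹
copper: T>10 °C ⇒ hinge -0.080·(20.5−10) = -0.8400
  SO₂ term: 0.0053·1.5^0.26·exp(0.059·87-0.8400) = 0.431
  Cl⁻ term: 0.01025·23.4^0.27·exp(0.036·87+0.049·20.5) = 1.503
  r_corr = 0.431 + 1.503 = 1.934 μm/a
  mass loss = 1.934 μm/a × 8.96 g/cm³ = 17.33 g·m⁻²·a⁻¹
Ordering by g·m⁻²·a⁻¹: copper (17.3) > zinc (11.5)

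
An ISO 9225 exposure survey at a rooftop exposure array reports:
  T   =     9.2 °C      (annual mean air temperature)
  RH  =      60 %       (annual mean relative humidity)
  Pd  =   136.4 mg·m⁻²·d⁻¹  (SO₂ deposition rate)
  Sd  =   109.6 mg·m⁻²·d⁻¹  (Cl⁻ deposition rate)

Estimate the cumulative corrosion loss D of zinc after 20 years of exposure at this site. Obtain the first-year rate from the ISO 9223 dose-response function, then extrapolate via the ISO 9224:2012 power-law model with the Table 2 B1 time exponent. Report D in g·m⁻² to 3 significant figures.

D(20) = 214 g·m⁻²

zinc: f(T) = +0.038·(T−10) [T≤10 °C] = -0.0304
  Pd branch = 0.0129·Pd^0.44·e^(0.046·RH+f) = 1.719 μm/a
  Cl⁻ term: 0.0175·109.6^0.57·exp(0.008·60+0.085·9.2) = 0.8991
  r_corr = 1.719 + 0.8991 = 2.618 μm/a
ISO 9224: D(t) = r_corr · t^b with b = 0.813 (zinc, B1)
  D(20) = 2.618 × 20^0.813 = 2.618 × 11.42 = 29.91 μm
  Mass loss = 29.91 μm × 7.14 g/cm³ = 213.5 g·m⁻²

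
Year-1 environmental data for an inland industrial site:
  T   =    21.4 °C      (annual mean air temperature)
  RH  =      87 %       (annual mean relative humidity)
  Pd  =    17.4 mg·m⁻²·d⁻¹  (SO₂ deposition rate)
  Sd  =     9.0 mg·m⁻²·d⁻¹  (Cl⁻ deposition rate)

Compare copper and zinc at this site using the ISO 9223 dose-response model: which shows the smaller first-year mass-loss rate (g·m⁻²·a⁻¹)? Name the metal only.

zinc

copper: f(T) = -0.080·(T−10) [T>10 °C] = -0.9120
  sulphur-dioxide contribution → 0.7585 μm/a
  chloride contribution → 1.213 μm/a
  ⇒ r_corr(copper) = 1.972 μm/a
  mass loss = 1.972 μm/a × 8.96 g/cm³ = 17.67 g·m⁻²·a⁻¹
zinc: T>10 °C ⇒ hinge -0.071·(21.4−10) = -0.8094
  sulphur-dioxide contribution → 1.104 μm/a
  chloride contribution → 0.7572 μm/a
  total first-year rate 1.861 μm/a
  mass loss = 1.861 μm/a × 7.14 g/cm³ = 13.29 g·m⁻²·a⁻¹
Ordering by g·m⁻²·a⁻¹: copper (17.7) > zinc (13.3)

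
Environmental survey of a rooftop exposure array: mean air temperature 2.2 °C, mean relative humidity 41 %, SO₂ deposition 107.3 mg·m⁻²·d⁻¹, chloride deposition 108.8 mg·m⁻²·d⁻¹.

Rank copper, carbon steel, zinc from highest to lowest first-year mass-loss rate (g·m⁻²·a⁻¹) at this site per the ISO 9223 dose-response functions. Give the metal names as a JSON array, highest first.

["carbon steel", "zinc", "copper"]

copper: f(T) = +0.126·(T−10) [T≤10 °C] = -0.9828
  Pd branch = 0.0053·Pd^0.26·e^(0.059·RH+f) = 0.07516 μm/a
  Cl⁻ term: 0.01025·108.8^0.27·exp(0.036·41+0.049·2.2) = 0.1772
  r_corr = 0.07516 + 0.1772 = 0.2524 μm/a
  mass loss = 0.2524 μm/a × 8.96 g/cm³ = 2.261 g·m⁻²·a⁻¹
carbon steel: T≤10 °C ⇒ hinge +0.150·(2.2−10) = -1.1700
  Pd branch = 1.77·Pd^0.52·e^(0.02·RH+f) = 14.19 μm/a
  Cl⁻ term: 0.102·108.8^0.62·exp(0.033·41+0.04·2.2) = 7.891
  r_corr = 14.19 + 7.891 = 22.08 μm/a
  mass loss = 22.08 μm/a × 7.85 g/cm³ = 173.3 g·m⁻²·a⁻¹
zinc: T≤10 °C ⇒ hinge +0.038·(2.2−10) = -0.2964
  Pd branch = 0.0129·Pd^0.44·e^(0.046·RH+f) = 0.4948 μm/a
  Cl⁻ term: 0.0175·108.8^0.57·exp(0.008·41+0.085·2.2) = 0.4242
  r_corr = 0.4948 + 0.4242 = 0.919 μm/a
  mass loss = 0.919 μm/a × 7.14 g/cm³ = 6.562 g·m⁻²·a⁻¹
Ordering by g·m⁻²·a⁻¹: carbon steel (173) > zinc (6.56) > copper (2.26)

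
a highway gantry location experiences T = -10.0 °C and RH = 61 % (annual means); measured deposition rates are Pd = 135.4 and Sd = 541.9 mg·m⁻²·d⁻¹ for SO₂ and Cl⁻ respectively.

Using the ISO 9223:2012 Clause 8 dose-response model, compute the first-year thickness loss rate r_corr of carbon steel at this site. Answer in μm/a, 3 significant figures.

r_corr = 29.2 μm/a

carbon steel: T≤10 °C ⇒ hinge +0.150·(-10.0−10) = -3.0000
  sulphur-dioxide contribution → 3.832 μm/a
  chloride contribution → 25.36 μm/a
  ⇒ r_corr(carbon steel) = 29.19 μm/a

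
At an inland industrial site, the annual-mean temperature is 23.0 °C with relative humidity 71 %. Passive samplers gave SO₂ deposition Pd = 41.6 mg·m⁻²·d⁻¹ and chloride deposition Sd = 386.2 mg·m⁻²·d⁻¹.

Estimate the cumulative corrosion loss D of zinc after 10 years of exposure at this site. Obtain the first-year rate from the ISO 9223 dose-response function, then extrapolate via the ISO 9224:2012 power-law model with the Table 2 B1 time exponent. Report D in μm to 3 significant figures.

zinc: f(T) = -0.071·(T−10) [T>10 °C] = -0.9230
  Pd branch = 0.0129·Pd^0.44·e^(0.046·RH+f) = 0.6927 μm/a
  Sd branch = 0.0175·Sd^0.57·e^(0.008·RH+0.085·T) = 6.505 μm/a
  sum: 0.6927 + 6.505 → r_corr = 7.198 μm/a
Power-law: D(10) = r_corr · 10^0.813
  D(10) = 7.198 × 10^0.813 = 7.198 × 6.501 = 46.79 μm

D(10) = 46.8 μm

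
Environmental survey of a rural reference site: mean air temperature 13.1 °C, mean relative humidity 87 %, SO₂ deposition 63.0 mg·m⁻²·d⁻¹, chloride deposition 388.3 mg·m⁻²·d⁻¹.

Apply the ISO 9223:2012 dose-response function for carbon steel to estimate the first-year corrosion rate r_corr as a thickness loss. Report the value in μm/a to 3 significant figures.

carbon steel: f(T) = -0.054·(T−10) [T>10 °C] = -0.1674
  Pd branch = 1.77·Pd^0.52·e^(0.02·RH+f) = 73.55 μm/a
  Cl⁻ term: 0.102·388.3^0.62·exp(0.033·87+0.04·13.1) = 122.6
  r_corr = 73.55 + 122.6 = 196.1 μm/a

r_corr = 196 μm/a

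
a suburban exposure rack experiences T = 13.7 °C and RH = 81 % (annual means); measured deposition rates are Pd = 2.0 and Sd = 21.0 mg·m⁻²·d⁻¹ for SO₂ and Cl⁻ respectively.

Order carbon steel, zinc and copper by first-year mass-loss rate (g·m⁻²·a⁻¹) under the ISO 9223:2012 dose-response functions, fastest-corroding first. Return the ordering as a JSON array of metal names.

["carbon steel", "copper", "zinc"]

carbon steel: T>10 °C ⇒ hinge -0.054·(13.7−10) = -0.1998
  Pd branch = 1.77·Pd^0.52·e^(0.02·RH+f) = 10.5 μm/a
  Cl⁻ term: 0.102·21.0^0.62·exp(0.033·81+0.04·13.7) = 16.87
  sum: 10.5 + 16.87 → r_corr = 27.38 μm/a
  mass loss = 27.38 μm/a × 7.85 g/cm³ = 214.9 g·m⁻²·a⁻¹
zinc: f(T) = -0.071·(T−10) [T>10 °C] = -0.2627
  Pd branch = 0.0129·Pd^0.44·e^(0.046·RH+f) = 0.5586 μm/a
  Sd branch = 0.0175·Sd^0.57·e^(0.008·RH+0.085·T) = 0.6079 μm/a
  sum: 0.5586 + 0.6079 → r_corr = 1.167 μm/a
  mass loss = 1.167 μm/a × 7.14 g/cm³ = 8.329 g·m⁻²·a⁻¹
copper: temperature factor f = -0.080·(3.7) = -0.2960
  Pd branch = 0.0053·Pd^0.26·e^(0.059·RH+f) = 0.5617 μm/a
  Sd branch = 0.01025·Sd^0.27·e^(0.036·RH+0.049·T) = 0.8427 μm/a
  r_corr = 0.5617 + 0.8427 = 1.404 μm/a
  mass loss = 1.404 μm/a × 8.96 g/cm³ = 12.58 g·m⁻²·a⁻¹
Ordering by g·m⁻²·a⁻¹: carbon steel (215) > copper (12.6) > zinc (8.33)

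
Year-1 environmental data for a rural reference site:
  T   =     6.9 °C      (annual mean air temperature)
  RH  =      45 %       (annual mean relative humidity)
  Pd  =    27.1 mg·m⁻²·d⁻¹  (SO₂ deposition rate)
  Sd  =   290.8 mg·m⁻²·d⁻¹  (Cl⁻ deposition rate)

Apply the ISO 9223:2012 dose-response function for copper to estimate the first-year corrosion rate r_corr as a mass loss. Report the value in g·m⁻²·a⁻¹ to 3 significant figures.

copper: f(T) = +0.126·(T−10) [T≤10 °C] = -0.3906
  sulphur-dioxide contribution → 0.1203 μm/a
  chloride contribution → 0.336 μm/a
  total first-year rate 0.4563 μm/a
Convert to mass loss: 0.4563 μm/a × 8.96 g/cm³ = 4.088 g·m⁻²·a⁻¹

r_corr = 4.09 g·m⁻²·a⁻¹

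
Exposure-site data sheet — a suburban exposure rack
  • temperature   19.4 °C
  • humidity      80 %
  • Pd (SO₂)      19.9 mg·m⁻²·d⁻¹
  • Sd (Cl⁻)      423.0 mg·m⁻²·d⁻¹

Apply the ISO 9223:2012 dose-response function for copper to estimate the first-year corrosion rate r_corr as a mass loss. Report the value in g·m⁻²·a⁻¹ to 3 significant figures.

r_corr = 27.1 g·m⁻²·a⁻¹

copper: temperature factor f = -0.080·(9.4) = -0.7520
  SO₂ term: 0.0053·19.9^0.26·exp(0.059·80-0.7520) = 0.6099
  Sd branch = 0.01025·Sd^0.27·e^(0.036·RH+0.049·T) = 2.418 μm/a
  r_corr = 0.6099 + 2.418 = 3.028 μm/a
Convert to mass loss: 3.028 μm/a × 8.96 g/cm³ = 27.13 g·m⁻²·a⁻¹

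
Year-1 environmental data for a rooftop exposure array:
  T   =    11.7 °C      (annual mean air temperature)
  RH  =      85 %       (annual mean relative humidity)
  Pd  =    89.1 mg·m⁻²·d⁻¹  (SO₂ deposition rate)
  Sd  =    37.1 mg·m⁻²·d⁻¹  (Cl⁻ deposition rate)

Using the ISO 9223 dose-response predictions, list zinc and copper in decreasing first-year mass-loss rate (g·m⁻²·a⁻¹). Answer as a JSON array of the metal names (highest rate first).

["zinc", "copper"]

zinc: T>10 °C ⇒ hinge -0.071·(11.7−10) = -0.1207
  Pd branch = 0.0129·Pd^0.44·e^(0.046·RH+f) = 4.113 μm/a
  Sd branch = 0.0175·Sd^0.57·e^(0.008·RH+0.085·T) = 0.7325 μm/a
  sum: 4.113 + 0.7325 → r_corr = 4.846 μm/a
  mass loss = 4.846 μm/a × 7.14 g/cm³ = 34.6 g·m⁻²·a⁻¹
copper: temperature factor f = -0.080·(1.7) = -0.1360
  Pd branch = 0.0053·Pd^0.26·e^(0.059·RH+f) = 2.24 μm/a
  Sd branch = 0.01025·Sd^0.27·e^(0.036·RH+0.049·T) = 1.029 μm/a
  r_corr = 2.24 + 1.029 = 3.268 μm/a
  mass loss = 3.268 μm/a × 8.96 g/cm³ = 29.29 g·m⁻²·a⁻¹
Ordering by g·m⁻²·a⁻¹: zinc (34.6) > copper (29.3)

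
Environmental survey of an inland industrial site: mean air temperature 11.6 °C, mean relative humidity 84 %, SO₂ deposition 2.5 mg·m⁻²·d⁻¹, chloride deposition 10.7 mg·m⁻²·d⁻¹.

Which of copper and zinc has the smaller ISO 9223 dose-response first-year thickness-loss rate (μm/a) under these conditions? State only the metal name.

copper: temperature factor f = -0.080·(1.6) = -0.1280
  Pd branch = 0.0053·Pd^0.26·e^(0.059·RH+f) = 0.8405 μm/a
  Cl⁻ term: 0.01025·10.7^0.27·exp(0.036·84+0.049·11.6) = 0.706
  sum: 0.8405 + 0.706 → r_corr = 1.546 μm/a
zinc: T>10 °C ⇒ hinge -0.071·(11.6−10) = -0.1136
  Pd branch = 0.0129·Pd^0.44·e^(0.046·RH+f) = 0.8212 μm/a
  Cl⁻ term: 0.0175·10.7^0.57·exp(0.008·84+0.085·11.6) = 0.3547
  r_corr = 0.8212 + 0.3547 = 1.176 μm/a
Ordering by μm/a: copper (1.55) > zinc (1.18)

zinc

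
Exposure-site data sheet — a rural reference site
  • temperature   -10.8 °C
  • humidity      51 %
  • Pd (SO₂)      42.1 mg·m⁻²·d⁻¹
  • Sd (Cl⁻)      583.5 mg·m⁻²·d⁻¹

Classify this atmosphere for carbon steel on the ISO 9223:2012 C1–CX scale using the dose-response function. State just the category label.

carbon steel: temperature factor f = +0.150·(-20.8) = -3.1200
  SO₂ term: 1.77·42.1^0.52·exp(0.02·51-3.1200) = 1.516
  Cl⁻ term: 0.102·583.5^0.62·exp(0.033·51+0.04·-10.8) = 18.49
  r_corr = 1.516 + 18.49 = 20 μm/a
ISO 9223 Table 2 (carbon steel): 1.3 < 20 ≤ 25 μm/a ⇒ C2

C2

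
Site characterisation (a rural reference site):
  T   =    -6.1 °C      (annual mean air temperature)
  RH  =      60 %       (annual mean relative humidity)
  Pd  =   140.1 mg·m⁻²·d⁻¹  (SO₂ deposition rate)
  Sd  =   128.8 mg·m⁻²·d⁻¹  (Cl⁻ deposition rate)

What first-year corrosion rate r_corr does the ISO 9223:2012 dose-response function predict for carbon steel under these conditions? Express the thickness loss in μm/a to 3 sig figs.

carbon steel: T≤10 °C ⇒ hinge +0.150·(-6.1−10) = -2.4150
  sulphur-dioxide contribution → 6.862 μm/a
  chloride contribution → 11.77 μm/a
  total first-year rate 18.63 μm/a

r_corr = 18.6 μm/a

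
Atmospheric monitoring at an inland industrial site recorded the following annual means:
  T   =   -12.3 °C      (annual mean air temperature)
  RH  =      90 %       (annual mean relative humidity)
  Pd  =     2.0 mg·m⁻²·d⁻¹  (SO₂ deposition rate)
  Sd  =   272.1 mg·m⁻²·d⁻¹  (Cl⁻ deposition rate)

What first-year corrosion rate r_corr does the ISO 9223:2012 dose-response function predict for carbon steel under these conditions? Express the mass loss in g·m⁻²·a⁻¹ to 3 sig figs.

carbon steel: T≤10 °C ⇒ hinge +0.150·(-12.3−10) = -3.3450
  sulphur-dioxide contribution → 0.5414 μm/a
  chloride contribution → 39.29 μm/a
  total first-year rate 39.83 μm/a
Convert to mass loss: 39.83 μm/a × 7.85 g/cm³ = 312.7 g·m⁻²·a⁻¹

r_corr = 313 g·m⁻²·a⁻¹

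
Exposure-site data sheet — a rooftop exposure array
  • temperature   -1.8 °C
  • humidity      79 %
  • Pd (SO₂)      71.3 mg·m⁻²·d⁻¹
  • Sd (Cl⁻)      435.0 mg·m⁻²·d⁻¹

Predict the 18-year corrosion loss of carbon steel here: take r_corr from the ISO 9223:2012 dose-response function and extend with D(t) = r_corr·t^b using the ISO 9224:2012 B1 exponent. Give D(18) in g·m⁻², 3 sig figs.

D(18) = 2.46e+03 g·m⁻²

carbon steel: f(T) = +0.150·(T−10) [T≤10 °C] = -1.7700
  Pd branch = 1.77·Pd^0.52·e^(0.02·RH+f) = 13.46 μm/a
  Sd branch = 0.102·Sd^0.62·e^(0.033·RH+0.04·T) = 55.64 μm/a
  sum: 13.46 + 55.64 → r_corr = 69.1 μm/a
Long-term exponent b (ISO 9224 Table 2, B1) = 0.523
  D(18) = 69.1 × 18^0.523 = 69.1 × 4.534 = 313.3 μm
  Mass loss = 313.3 μm × 7.85 g/cm³ = 2460 g·m⁻²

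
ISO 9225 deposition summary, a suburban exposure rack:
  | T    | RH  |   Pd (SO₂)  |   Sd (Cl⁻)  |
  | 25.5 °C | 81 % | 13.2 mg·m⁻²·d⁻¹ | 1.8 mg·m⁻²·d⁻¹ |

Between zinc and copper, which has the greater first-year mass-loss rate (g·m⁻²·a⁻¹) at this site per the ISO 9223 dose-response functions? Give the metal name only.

copper

zinc: f(T) = -0.071·(T−10) [T>10 °C] = -1.1005
  Pd branch = 0.0129·Pd^0.44·e^(0.046·RH+f) = 0.5545 μm/a
  Cl⁻ term: 0.0175·1.8^0.57·exp(0.008·81+0.085·25.5) = 0.4086
  r_corr = 0.5545 + 0.4086 = 0.9631 μm/a
  mass loss = 0.9631 μm/a × 7.14 g/cm³ = 6.876 g·m⁻²·a⁻¹
copper: T>10 °C ⇒ hinge -0.080·(25.5−10) = -1.2400
  SO₂ term: 0.0053·13.2^0.26·exp(0.059·81-1.2400) = 0.3569
  Cl⁻ term: 0.01025·1.8^0.27·exp(0.036·81+0.049·25.5) = 0.7739
  sum: 0.3569 + 0.7739 → r_corr = 1.131 μm/a
  mass loss = 1.131 μm/a × 8.96 g/cm³ = 10.13 g·m⁻²·a⁻¹
Ordering by g·m⁻²·a⁻¹: copper (10.1) > zinc (6.88)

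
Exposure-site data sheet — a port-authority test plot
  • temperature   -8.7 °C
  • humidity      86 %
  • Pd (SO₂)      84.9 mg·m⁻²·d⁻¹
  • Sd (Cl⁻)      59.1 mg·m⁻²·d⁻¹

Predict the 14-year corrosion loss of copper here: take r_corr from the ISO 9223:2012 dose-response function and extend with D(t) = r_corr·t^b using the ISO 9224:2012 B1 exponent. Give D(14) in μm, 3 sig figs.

copper: f(T) = +0.126·(T−10) [T≤10 °C] = -2.3562
  SO₂ term: 0.0053·84.9^0.26·exp(0.059·86-2.3562) = 0.2548
  Sd branch = 0.01025·Sd^0.27·e^(0.036·RH+0.049·T) = 0.4451 μm/a
  r_corr = 0.2548 + 0.4451 = 0.6999 μm/a
ISO 9224: D(t) = r_corr · t^b with b = 0.667 (copper, B1)
  D(14) = 0.6999 × 14^0.667 = 0.6999 × 5.814 = 4.069 μm

D(14) = 4.07 μm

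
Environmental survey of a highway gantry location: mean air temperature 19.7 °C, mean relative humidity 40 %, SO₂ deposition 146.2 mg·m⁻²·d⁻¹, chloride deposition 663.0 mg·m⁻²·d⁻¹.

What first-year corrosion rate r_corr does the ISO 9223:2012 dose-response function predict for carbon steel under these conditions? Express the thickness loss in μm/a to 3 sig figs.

r_corr = 78.3 μm/a

carbon steel: T>10 °C ⇒ hinge -0.054·(19.7−10) = -0.5238
  SO₂ term: 1.77·146.2^0.52·exp(0.02·40-0.5238) = 31.17
  Sd branch = 0.102·Sd^0.62·e^(0.033·RH+0.04·T) = 47.14 μm/a
  sum: 31.17 + 47.14 → r_corr = 78.31 μm/a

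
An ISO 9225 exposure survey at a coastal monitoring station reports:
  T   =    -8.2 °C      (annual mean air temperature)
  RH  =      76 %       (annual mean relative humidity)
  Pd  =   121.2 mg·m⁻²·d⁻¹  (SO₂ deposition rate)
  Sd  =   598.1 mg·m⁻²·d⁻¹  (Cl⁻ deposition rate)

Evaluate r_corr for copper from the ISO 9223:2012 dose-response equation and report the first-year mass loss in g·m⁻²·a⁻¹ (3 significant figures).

r_corr = 6.81 g·m⁻²·a⁻¹

copper: T≤10 °C ⇒ hinge +0.126·(-8.2−10) = -2.2932
  SO₂ term: 0.0053·121.2^0.26·exp(0.059·76-2.2932) = 0.165
  Sd branch = 0.01025·Sd^0.27·e^(0.036·RH+0.049·T) = 0.5945 μm/a
  r_corr = 0.165 + 0.5945 = 0.7595 μm/a
Convert to mass loss: 0.7595 μm/a × 8.96 g/cm³ = 6.805 g·m⁻²·a⁻¹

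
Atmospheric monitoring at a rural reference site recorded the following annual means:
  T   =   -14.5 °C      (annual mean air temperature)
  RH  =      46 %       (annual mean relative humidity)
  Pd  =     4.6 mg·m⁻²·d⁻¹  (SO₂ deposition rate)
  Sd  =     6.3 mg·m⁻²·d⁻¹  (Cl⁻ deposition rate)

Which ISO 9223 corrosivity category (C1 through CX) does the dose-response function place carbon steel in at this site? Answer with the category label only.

C1

carbon steel: f(T) = +0.150·(T−10) [T≤10 °C] = -3.6750
  sulphur-dioxide contribution → 0.249 μm/a
  chloride contribution → 0.8158 μm/a
  ⇒ r_corr(carbon steel) = 1.065 μm/a
Category bounds: 0…1.3 μm/a bracket r_corr ⇒ C1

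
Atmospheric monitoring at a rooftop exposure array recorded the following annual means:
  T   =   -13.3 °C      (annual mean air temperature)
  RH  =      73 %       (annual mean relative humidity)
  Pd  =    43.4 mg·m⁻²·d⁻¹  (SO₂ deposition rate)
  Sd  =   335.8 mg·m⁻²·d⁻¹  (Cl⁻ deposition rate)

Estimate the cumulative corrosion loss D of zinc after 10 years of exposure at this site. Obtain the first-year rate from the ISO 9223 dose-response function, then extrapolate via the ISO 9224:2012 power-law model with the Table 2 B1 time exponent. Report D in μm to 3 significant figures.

D(10) = 7.04 μm

zinc: temperature factor f = +0.038·(-23.3) = -0.8854
  SO₂ term: 0.0129·43.4^0.44·exp(0.046·73-0.8854) = 0.8034
  Sd branch = 0.0175·Sd^0.57·e^(0.008·RH+0.085·T) = 0.279 μm/a
  r_corr = 0.8034 + 0.279 = 1.082 μm/a
ISO 9224: D(t) = r_corr · t^b with b = 0.813 (zinc, B1)
  D(10) = 1.082 × 10^0.813 = 1.082 × 6.501 = 7.037 μm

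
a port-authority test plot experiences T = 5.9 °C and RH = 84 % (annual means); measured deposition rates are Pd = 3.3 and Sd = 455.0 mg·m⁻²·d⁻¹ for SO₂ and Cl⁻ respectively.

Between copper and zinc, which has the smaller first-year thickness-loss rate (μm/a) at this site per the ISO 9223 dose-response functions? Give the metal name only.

copper: temperature factor f = +0.126·(-4.1) = -0.5166
  Pd branch = 0.0053·Pd^0.26·e^(0.059·RH+f) = 0.6125 μm/a
  Sd branch = 0.01025·Sd^0.27·e^(0.036·RH+0.049·T) = 1.47 μm/a
  sum: 0.6125 + 1.47 → r_corr = 2.082 μm/a
zinc: temperature factor f = +0.038·(-4.1) = -0.1558
  SO₂ term: 0.0129·3.3^0.44·exp(0.046·84-0.1558) = 0.8896
  Sd branch = 0.0175·Sd^0.57·e^(0.008·RH+0.085·T) = 1.852 μm/a
  sum: 0.8896 + 1.852 → r_corr = 2.742 μm/a
Ordering by μm/a: zinc (2.74) > copper (2.08)

copper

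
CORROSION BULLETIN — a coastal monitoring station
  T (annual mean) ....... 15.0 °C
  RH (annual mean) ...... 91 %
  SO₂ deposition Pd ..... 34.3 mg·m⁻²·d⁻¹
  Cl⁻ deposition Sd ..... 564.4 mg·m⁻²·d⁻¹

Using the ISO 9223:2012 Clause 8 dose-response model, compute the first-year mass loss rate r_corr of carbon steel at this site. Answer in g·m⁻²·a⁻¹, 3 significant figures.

carbon steel: f(T) = -0.054·(T−10) [T>10 °C] = -0.2700
  sulphur-dioxide contribution → 52.42 μm/a
  chloride contribution → 190.3 μm/a
  ⇒ r_corr(carbon steel) = 242.7 μm/a
Convert to mass loss: 242.7 μm/a × 7.85 g/cm³ = 1905 g·m⁻²·a⁻¹

r_corr = 1.91e+03 g·m⁻²·a⁻¹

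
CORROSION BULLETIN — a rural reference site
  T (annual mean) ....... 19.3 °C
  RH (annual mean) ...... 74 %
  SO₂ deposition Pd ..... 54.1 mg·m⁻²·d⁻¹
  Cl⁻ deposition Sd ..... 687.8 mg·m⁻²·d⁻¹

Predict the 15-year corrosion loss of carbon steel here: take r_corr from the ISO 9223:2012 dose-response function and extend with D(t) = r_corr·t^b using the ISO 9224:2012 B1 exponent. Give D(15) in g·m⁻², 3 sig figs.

D(15) = 5.93e+03 g·m⁻²

carbon steel: f(T) = -0.054·(T−10) [T>10 °C] = -0.5022
  Pd branch = 1.77·Pd^0.52·e^(0.02·RH+f) = 37.49 μm/a
  Sd branch = 0.102·Sd^0.62·e^(0.033·RH+0.04·T) = 145.8 μm/a
  r_corr = 37.49 + 145.8 = 183.3 μm/a
ISO 9224: D(t) = r_corr · t^b with b = 0.523 (carbon steel, B1)
  D(15) = 183.3 × 15^0.523 = 183.3 × 4.122 = 755.3 μm
  Mass loss = 755.3 μm × 7.85 g/cm³ = 5929 g·m⁻²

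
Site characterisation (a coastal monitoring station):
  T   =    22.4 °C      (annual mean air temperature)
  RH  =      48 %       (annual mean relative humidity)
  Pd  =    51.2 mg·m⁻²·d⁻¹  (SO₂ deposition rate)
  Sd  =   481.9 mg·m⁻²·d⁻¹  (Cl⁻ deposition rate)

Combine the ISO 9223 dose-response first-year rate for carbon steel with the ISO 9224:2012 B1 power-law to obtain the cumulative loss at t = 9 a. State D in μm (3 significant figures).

D(9) = 235 μm

carbon steel: T>10 °C ⇒ hinge -0.054·(22.4−10) = -0.6696
  SO₂ term: 1.77·51.2^0.52·exp(0.02·48-0.6696) = 18.32
  Cl⁻ term: 0.102·481.9^0.62·exp(0.033·48+0.04·22.4) = 56.12
  r_corr = 18.32 + 56.12 = 74.44 μm/a
Long-term exponent b (ISO 9224 Table 2, B1) = 0.523
  D(9) = 74.44 × 9^0.523 = 74.44 × 3.156 = 234.9 μm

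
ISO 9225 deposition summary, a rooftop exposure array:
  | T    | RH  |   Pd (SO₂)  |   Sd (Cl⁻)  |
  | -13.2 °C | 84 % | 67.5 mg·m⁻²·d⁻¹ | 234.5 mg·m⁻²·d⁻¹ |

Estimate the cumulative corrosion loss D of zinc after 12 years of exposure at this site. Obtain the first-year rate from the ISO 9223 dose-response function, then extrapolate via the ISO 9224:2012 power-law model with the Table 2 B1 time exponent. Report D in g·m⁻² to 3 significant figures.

zinc: f(T) = +0.038·(T−10) [T≤10 °C] = -0.8816
  Pd branch = 0.0129·Pd^0.44·e^(0.046·RH+f) = 1.625 μm/a
  Sd branch = 0.0175·Sd^0.57·e^(0.008·RH+0.085·T) = 0.2504 μm/a
  r_corr = 1.625 + 0.2504 = 1.875 μm/a
ISO 9224: D(t) = r_corr · t^b with b = 0.813 (zinc, B1)
  D(12) = 1.875 × 12^0.813 = 1.875 × 7.54 = 14.14 μm
  Mass loss = 14.14 μm × 7.14 g/cm³ = 100.9 g·m⁻²

D(12) = 101 g·m⁻²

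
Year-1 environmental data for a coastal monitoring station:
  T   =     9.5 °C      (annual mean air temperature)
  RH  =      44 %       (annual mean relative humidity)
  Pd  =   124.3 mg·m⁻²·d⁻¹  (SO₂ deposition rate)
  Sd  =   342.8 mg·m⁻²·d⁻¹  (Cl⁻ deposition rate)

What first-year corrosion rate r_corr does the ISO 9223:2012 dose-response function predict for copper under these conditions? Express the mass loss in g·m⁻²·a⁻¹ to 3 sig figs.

r_corr = 5.54 g·m⁻²·a⁻¹

copper: f(T) = +0.126·(T−10) [T≤10 °C] = -0.0630
  SO₂ term: 0.0053·124.3^0.26·exp(0.059·44-0.0630) = 0.2338
  Cl⁻ term: 0.01025·342.8^0.27·exp(0.036·44+0.049·9.5) = 0.3848
  sum: 0.2338 + 0.3848 → r_corr = 0.6187 μm/a
Convert to mass loss: 0.6187 μm/a × 8.96 g/cm³ = 5.543 g·m⁻²·a⁻¹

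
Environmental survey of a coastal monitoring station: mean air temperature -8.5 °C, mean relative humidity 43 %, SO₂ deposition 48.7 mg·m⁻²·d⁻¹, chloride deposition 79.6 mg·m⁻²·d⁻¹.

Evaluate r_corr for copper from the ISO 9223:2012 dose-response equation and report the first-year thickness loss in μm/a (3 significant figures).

copper: T≤10 °C ⇒ hinge +0.126·(-8.5−10) = -2.3310
  Pd branch = 0.0053·Pd^0.26·e^(0.059·RH+f) = 0.01789 μm/a
  Sd branch = 0.01025·Sd^0.27·e^(0.036·RH+0.049·T) = 0.1036 μm/a
  r_corr = 0.01789 + 0.1036 = 0.1215 μm/a

r_corr = 0.121 μm/a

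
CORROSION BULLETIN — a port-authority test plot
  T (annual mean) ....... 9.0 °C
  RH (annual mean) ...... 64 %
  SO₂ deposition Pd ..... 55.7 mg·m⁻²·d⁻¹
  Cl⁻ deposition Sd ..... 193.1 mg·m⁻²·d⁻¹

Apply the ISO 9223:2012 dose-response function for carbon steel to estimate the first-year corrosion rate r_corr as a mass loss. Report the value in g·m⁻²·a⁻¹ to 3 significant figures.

r_corr = 596 g·m⁻²·a⁻¹

carbon steel: f(T) = +0.150·(T−10) [T≤10 °C] = -0.1500
  Pd branch = 1.77·Pd^0.52·e^(0.02·RH+f) = 44.32 μm/a
  Cl⁻ term: 0.102·193.1^0.62·exp(0.033·64+0.04·9.0) = 31.58
  r_corr = 44.32 + 31.58 = 75.89 μm/a
Convert to mass loss: 75.89 μm/a × 7.85 g/cm³ = 595.8 g·m⁻²·a⁻¹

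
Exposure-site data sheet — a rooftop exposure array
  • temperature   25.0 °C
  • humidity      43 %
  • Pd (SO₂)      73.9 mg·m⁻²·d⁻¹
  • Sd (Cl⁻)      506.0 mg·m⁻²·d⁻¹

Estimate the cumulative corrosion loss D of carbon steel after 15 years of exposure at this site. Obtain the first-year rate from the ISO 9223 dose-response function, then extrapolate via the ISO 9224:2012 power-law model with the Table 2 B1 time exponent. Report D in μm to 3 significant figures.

carbon steel: temperature factor f = -0.054·(15.0) = -0.8100
  Pd branch = 1.77·Pd^0.52·e^(0.02·RH+f) = 17.43 μm/a
  Cl⁻ term: 0.102·506.0^0.62·exp(0.033·43+0.04·25.0) = 54.42
  sum: 17.43 + 54.42 → r_corr = 71.85 μm/a
ISO 9224: D(t) = r_corr · t^b with b = 0.523 (carbon steel, B1)
  D(15) = 71.85 × 15^0.523 = 71.85 × 4.122 = 296.2 μm

D(15) = 296 μm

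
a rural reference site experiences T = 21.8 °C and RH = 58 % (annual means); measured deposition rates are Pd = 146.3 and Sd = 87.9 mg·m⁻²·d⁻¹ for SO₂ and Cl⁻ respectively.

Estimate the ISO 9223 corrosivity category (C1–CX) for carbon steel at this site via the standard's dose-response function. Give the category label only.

C4

carbon steel: temperature factor f = -0.054·(11.8) = -0.6372
  SO₂ term: 1.77·146.3^0.52·exp(0.02·58-0.6372) = 39.9
  Cl⁻ term: 0.102·87.9^0.62·exp(0.033·58+0.04·21.8) = 26.53
  r_corr = 39.9 + 26.53 = 66.43 μm/a
ISO 9223 Table 2 (carbon steel): 50 < 66.4 ≤ 80 μm/a ⇒ C4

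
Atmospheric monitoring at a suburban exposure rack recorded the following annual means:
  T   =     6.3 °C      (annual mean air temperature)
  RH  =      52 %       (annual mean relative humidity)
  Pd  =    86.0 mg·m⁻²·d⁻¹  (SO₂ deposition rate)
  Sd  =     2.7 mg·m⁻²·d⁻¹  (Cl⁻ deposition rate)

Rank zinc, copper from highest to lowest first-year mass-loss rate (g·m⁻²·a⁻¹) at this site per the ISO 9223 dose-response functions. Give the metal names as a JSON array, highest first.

["zinc", "copper"]

zinc: T≤10 °C ⇒ hinge +0.038·(6.3−10) = -0.1406
  SO₂ term: 0.0129·86.0^0.44·exp(0.046·52-0.1406) = 0.87
  Sd branch = 0.0175·Sd^0.57·e^(0.008·RH+0.085·T) = 0.07983 μm/a
  r_corr = 0.87 + 0.07983 = 0.9499 μm/a
  mass loss = 0.9499 μm/a × 7.14 g/cm³ = 6.782 g·m⁻²·a⁻¹
copper: temperature factor f = +0.126·(-3.7) = -0.4662
  Pd branch = 0.0053·Pd^0.26·e^(0.059·RH+f) = 0.2276 μm/a
  Sd branch = 0.01025·Sd^0.27·e^(0.036·RH+0.049·T) = 0.1186 μm/a
  r_corr = 0.2276 + 0.1186 = 0.3463 μm/a
  mass loss = 0.3463 μm/a × 8.96 g/cm³ = 3.102 g·m⁻²·a⁻¹
Ordering by g·m⁻²·a⁻¹: zinc (6.78) > copper (3.1)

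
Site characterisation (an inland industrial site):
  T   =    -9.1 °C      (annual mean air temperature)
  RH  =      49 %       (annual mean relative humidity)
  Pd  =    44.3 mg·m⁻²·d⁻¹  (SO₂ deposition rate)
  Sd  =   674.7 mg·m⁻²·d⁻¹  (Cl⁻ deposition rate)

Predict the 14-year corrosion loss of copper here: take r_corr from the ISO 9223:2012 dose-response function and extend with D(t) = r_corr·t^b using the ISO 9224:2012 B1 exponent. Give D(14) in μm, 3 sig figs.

copper: temperature factor f = +0.126·(-19.1) = -2.4066
  sulphur-dioxide contribution → 0.02305 μm/a
  chloride contribution → 0.2223 μm/a
  total first-year rate 0.2454 μm/a
Long-term exponent b (ISO 9224 Table 2, B1) = 0.667
  D(14) = 0.2454 × 14^0.667 = 0.2454 × 5.814 = 1.427 μm

D(14) = 1.43 μm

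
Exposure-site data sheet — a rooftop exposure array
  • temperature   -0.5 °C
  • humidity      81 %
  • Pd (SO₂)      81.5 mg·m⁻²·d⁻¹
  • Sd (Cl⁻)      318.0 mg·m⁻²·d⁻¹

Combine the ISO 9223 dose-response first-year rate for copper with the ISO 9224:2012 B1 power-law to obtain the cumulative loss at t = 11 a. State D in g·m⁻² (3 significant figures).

copper: temperature factor f = +0.126·(-10.5) = -1.3230
  SO₂ term: 0.0053·81.5^0.26·exp(0.059·81-1.3230) = 0.5273
  Cl⁻ term: 0.01025·318.0^0.27·exp(0.036·81+0.049·-0.5) = 0.8753
  r_corr = 0.5273 + 0.8753 = 1.403 μm/a
ISO 9224: D(t) = r_corr · t^b with b = 0.667 (copper, B1)
  D(11) = 1.403 × 11^0.667 = 1.403 × 4.95 = 6.943 μm
  Mass loss = 6.943 μm × 8.96 g/cm³ = 62.21 g·m⁻²

D(11) = 62.2 g·m⁻²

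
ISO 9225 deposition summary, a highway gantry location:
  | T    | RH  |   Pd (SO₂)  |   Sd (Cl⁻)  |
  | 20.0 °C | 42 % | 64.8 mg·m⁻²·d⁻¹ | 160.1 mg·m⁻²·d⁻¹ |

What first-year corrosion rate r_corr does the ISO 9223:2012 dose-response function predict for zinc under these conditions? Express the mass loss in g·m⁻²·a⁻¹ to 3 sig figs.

r_corr = 19.2 g·m⁻²·a⁻¹

zinc: f(T) = -0.071·(T−10) [T>10 °C] = -0.7100
  sulphur-dioxide contribution → 0.2744 μm/a
  chloride contribution → 2.42 μm/a
  ⇒ r_corr(zinc) = 2.694 μm/a
Convert to mass loss: 2.694 μm/a × 7.14 g/cm³ = 19.24 g·m⁻²·a⁻¹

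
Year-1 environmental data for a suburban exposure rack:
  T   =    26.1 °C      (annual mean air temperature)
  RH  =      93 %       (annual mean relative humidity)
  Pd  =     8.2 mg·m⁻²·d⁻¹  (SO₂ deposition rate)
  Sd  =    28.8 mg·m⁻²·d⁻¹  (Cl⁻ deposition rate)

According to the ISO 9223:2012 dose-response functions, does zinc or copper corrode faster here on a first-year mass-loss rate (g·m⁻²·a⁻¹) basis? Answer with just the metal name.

zinc: f(T) = -0.071·(T−10) [T>10 °C] = -1.1431
  sulphur-dioxide contribution → 0.7484 μm/a
  chloride contribution → 2.299 μm/a
  ⇒ r_corr(zinc) = 3.047 μm/a
  mass loss = 3.047 μm/a × 7.14 g/cm³ = 21.76 g·m⁻²·a⁻¹
copper: T>10 °C ⇒ hinge -0.080·(26.1−10) = -1.2880
  sulphur-dioxide contribution → 0.6102 μm/a
  chloride contribution → 2.595 μm/a
  total first-year rate 3.206 μm/a
  mass loss = 3.206 μm/a × 8.96 g/cm³ = 28.72 g·m⁻²·a⁻¹
Ordering by g·m⁻²·a⁻¹: copper (28.7) > zinc (21.8)

copper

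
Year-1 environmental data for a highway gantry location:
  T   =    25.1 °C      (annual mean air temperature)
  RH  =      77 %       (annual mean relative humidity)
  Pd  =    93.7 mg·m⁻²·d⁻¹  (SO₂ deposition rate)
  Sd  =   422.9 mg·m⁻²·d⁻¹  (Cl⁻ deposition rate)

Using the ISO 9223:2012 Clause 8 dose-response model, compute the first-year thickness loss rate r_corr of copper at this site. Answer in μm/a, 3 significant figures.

copper: f(T) = -0.080·(T−10) [T>10 °C] = -1.2080
  SO₂ term: 0.0053·93.7^0.26·exp(0.059·77-1.2080) = 0.4845
  Cl⁻ term: 0.01025·422.9^0.27·exp(0.036·77+0.049·25.1) = 2.87
  sum: 0.4845 + 2.87 → r_corr = 3.354 μm/a

r_corr = 3.35 μm/a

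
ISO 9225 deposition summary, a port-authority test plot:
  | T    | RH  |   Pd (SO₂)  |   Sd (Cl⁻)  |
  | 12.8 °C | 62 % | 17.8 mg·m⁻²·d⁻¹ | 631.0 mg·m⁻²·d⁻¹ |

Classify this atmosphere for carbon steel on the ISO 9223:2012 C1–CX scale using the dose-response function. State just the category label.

C5

carbon steel: T>10 °C ⇒ hinge -0.054·(12.8−10) = -0.1512
  SO₂ term: 1.77·17.8^0.52·exp(0.02·62-0.1512) = 23.5
  Sd branch = 0.102·Sd^0.62·e^(0.033·RH+0.04·T) = 71.7 μm/a
  r_corr = 23.5 + 71.7 = 95.2 μm/a
Category bounds: 80…200 μm/a bracket r_corr ⇒ C5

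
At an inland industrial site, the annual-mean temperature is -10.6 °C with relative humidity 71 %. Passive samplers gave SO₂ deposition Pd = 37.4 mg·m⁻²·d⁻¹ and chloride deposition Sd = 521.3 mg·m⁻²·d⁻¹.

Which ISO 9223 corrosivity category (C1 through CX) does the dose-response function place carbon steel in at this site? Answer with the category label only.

C3

carbon steel: T≤10 °C ⇒ hinge +0.150·(-10.6−10) = -3.0900
  SO₂ term: 1.77·37.4^0.52·exp(0.02·71-3.0900) = 2.191
  Sd branch = 0.102·Sd^0.62·e^(0.033·RH+0.04·T) = 33.62 μm/a
  r_corr = 2.191 + 33.62 = 35.81 μm/a
Category bounds: 25…50 μm/a bracket r_corr ⇒ C3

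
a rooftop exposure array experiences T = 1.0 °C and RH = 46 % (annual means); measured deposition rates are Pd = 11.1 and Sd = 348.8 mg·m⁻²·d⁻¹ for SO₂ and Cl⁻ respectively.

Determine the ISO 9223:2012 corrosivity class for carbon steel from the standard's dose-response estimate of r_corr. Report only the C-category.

C2

carbon steel: temperature factor f = +0.150·(-9.0) = -1.3500
  sulphur-dioxide contribution → 4.025 μm/a
  chloride contribution → 18.27 μm/a
  ⇒ r_corr(carbon steel) = 22.29 μm/a
Category bounds: 1.3…25 μm/a bracket r_corr ⇒ C2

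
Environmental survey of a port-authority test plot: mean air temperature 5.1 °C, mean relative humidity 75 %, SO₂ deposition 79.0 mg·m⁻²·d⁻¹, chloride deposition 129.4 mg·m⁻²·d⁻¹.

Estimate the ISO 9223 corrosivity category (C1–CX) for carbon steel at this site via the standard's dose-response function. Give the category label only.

carbon steel: T≤10 °C ⇒ hinge +0.150·(5.1−10) = -0.7350
  Pd branch = 1.77·Pd^0.52·e^(0.02·RH+f) = 36.9 μm/a
  Sd branch = 0.102·Sd^0.62·e^(0.033·RH+0.04·T) = 30.3 μm/a
  sum: 36.9 + 30.3 → r_corr = 67.2 μm/a
ISO 9223 Table 2 (carbon steel): 50 < 67.2 ≤ 80 μm/a ⇒ C4

C4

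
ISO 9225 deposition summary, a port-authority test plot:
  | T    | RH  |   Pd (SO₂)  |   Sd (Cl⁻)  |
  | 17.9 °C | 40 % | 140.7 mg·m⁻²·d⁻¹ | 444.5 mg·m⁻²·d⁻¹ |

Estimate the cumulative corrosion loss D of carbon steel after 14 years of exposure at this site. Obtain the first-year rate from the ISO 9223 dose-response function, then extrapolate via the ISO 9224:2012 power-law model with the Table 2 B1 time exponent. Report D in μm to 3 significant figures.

D(14) = 270 μm

carbon steel: temperature factor f = -0.054·(7.9) = -0.4266
  SO₂ term: 1.77·140.7^0.52·exp(0.02·40-0.4266) = 33.67
  Cl⁻ term: 0.102·444.5^0.62·exp(0.033·40+0.04·17.9) = 34.24
  r_corr = 33.67 + 34.24 = 67.91 μm/a
Power-law: D(14) = r_corr · 14^0.523
  D(14) = 67.91 × 14^0.523 = 67.91 × 3.976 = 270 μm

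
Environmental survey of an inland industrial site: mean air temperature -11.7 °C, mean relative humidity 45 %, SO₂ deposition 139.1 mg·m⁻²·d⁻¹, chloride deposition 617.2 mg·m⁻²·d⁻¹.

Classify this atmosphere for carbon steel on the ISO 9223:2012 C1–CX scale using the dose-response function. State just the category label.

carbon steel: T≤10 °C ⇒ hinge +0.150·(-11.7−10) = -3.2550
  SO₂ term: 1.77·139.1^0.52·exp(0.02·45-3.2550) = 2.186
  Sd branch = 0.102·Sd^0.62·e^(0.033·RH+0.04·T) = 15.15 μm/a
  r_corr = 2.186 + 15.15 = 17.33 μm/a
ISO 9223 Table 2 (carbon steel): 1.3 < 17.3 ≤ 25 μm/a ⇒ C2

C2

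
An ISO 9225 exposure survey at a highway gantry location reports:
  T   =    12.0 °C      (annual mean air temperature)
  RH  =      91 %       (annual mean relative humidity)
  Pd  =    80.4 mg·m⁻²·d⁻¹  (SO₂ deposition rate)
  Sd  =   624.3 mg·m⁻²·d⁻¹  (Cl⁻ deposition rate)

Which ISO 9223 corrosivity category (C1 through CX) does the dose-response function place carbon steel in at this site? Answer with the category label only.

CX

carbon steel: T>10 °C ⇒ hinge -0.054·(12.0−10) = -0.1080
  Pd branch = 1.77·Pd^0.52·e^(0.02·RH+f) = 95.99 μm/a
  Cl⁻ term: 0.102·624.3^0.62·exp(0.033·91+0.04·12.0) = 179.6
  r_corr = 95.99 + 179.6 = 275.6 μm/a
276 μm/a falls in (200, 700] for carbon steel → category CX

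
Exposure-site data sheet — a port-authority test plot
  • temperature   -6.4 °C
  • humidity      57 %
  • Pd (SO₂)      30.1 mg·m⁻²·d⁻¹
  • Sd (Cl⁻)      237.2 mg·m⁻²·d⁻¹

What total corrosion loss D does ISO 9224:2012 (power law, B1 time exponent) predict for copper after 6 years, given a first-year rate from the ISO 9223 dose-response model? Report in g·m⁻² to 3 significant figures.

copper: T≤10 °C ⇒ hinge +0.126·(-6.4−10) = -2.0664
  sulphur-dioxide contribution → 0.04697 μm/a
  chloride contribution → 0.2553 μm/a
  total first-year rate 0.3022 μm/a
Long-term exponent b (ISO 9224 Table 2, B1) = 0.667
  D(6) = 0.3022 × 6^0.667 = 0.3022 × 3.304 = 0.9985 μm
  Mass loss = 0.9985 μm × 8.96 g/cm³ = 8.947 g·m⁻²

D(6) = 8.95 g·m⁻²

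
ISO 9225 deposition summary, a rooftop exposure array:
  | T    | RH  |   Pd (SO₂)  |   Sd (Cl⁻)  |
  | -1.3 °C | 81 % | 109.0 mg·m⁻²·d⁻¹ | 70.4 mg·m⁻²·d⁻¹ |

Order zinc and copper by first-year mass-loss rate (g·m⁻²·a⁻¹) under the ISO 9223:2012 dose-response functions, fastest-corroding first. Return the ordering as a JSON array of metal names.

["zinc", "copper"]

zinc: f(T) = +0.038·(T−10) [T≤10 °C] = -0.4294
  SO₂ term: 0.0129·109.0^0.44·exp(0.046·81-0.4294) = 2.746
  Sd branch = 0.0175·Sd^0.57·e^(0.008·RH+0.085·T) = 0.3385 μm/a
  r_corr = 2.746 + 0.3385 = 3.085 μm/a
  mass loss = 3.085 μm/a × 7.14 g/cm³ = 22.03 g·m⁻²·a⁻¹
copper: f(T) = +0.126·(T−10) [T≤10 °C] = -1.4238
  SO₂ term: 0.0053·109.0^0.26·exp(0.059·81-1.4238) = 0.5142
  Cl⁻ term: 0.01025·70.4^0.27·exp(0.036·81+0.049·-1.3) = 0.5602
  sum: 0.5142 + 0.5602 → r_corr = 1.074 μm/a
  mass loss = 1.074 μm/a × 8.96 g/cm³ = 9.626 g·m⁻²·a⁻¹
Ordering by g·m⁻²·a⁻¹: zinc (22) > copper (9.63)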